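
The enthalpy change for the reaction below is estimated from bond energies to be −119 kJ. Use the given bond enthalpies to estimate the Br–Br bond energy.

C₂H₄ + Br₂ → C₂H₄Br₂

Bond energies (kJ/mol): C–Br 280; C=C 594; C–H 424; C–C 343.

D(Br–Br) ≈ 190 kJ/mol

Let D be the Br–Br bond energy.
Σ(broken) = 1×D + 4×424 + 1×594 = 2290 + D
Σ(formed) = 2×280 + 1×343 + 4×424 = 2599
ΔH = Σ(broken) − Σ(formed) = (2290 + D) − (2599) = −309 + D
Setting this equal to −119 kJ gives D = 190 kJ/mol.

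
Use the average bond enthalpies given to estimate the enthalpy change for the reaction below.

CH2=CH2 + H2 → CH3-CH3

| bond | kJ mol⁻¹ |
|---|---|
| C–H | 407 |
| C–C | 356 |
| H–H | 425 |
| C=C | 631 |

Bonds broken (reactants):
  C–H: 4 × 407 = 1628
  C=C: 1 × 631 = 631
  H–H: 1 × 425 = 425
  Σ(broken) = 2684 kJ
Bonds formed (products):
  C–C: 1 × 356 = 356
  C–H: 6 × 407 = 2442
  Σ(formed) = 2798 kJ
ΔH = Σ(broken) − Σ(formed) = 2684 − 2798 = −114 kJ

ΔH ≈ −114 kJ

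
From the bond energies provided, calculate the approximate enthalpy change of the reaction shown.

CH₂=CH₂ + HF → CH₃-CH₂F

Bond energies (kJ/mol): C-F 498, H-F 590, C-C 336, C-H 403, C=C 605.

ΔH ≈ −42 kJ

Bonds broken (reactants):
  C-H: 4 × 403 = 1612
  C=C: 1 × 605 = 605
  H-F: 1 × 590 = 590
  Σ(broken) = 2807 kJ
Bonds formed (products):
  C-C: 1 × 336 = 336
  C-F: 1 × 498 = 498
  C-H: 5 × 403 = 2015
  Σ(formed) = 2849 kJ
ΔH = Σ(broken) − Σ(formed) = 2807 − 2849 = −42 kJ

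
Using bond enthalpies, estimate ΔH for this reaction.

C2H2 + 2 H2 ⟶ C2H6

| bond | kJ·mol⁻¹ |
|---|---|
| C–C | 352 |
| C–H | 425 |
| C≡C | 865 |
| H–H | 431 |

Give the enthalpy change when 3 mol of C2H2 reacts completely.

ΔH = −975 kJ

Bonds broken (reactants):
  C≡C: 1 × 865 = 865
  C–H: 2 × 425 = 850
  H–H: 2 × 431 = 862
  Σ(broken) = 2577 kJ
Bonds formed (products):
  C–C: 1 × 352 = 352
  C–H: 6 × 425 = 2550
  Σ(formed) = 2902 kJ
ΔH = Σ(broken) − Σ(formed) = 2577 − 2902 = −325 kJ
For 3× the reaction as written: 3 × (−325) = −975 kJ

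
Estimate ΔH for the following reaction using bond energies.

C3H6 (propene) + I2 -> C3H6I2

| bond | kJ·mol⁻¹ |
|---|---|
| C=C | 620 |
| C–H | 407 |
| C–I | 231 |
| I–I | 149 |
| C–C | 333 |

ΔH ≈ −26 kJ

Bonds broken (reactants):
  C–C: 1 × 333 = 333
  C–H: 6 × 407 = 2442
  C=C: 1 × 620 = 620
  I–I: 1 × 149 = 149
  Σ(broken) = 3544 kJ
Bonds formed (products):
  C–C: 2 × 333 = 666
  C–H: 6 × 407 = 2442
  C–I: 2 × 231 = 462
  Σ(formed) = 3570 kJ
ΔH = Σ(broken) − Σ(formed) = 3544 − 3570 = −26 kJ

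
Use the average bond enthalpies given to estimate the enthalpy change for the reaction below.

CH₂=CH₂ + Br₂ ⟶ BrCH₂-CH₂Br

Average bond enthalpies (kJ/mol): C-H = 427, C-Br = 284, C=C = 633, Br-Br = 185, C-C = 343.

Bonds broken (reactants):
  Br-Br: 1 × 185 = 185
  C-H: 4 × 427 = 1708
  C=C: 1 × 633 = 633
  Σ(broken) = 2526 kJ
Bonds formed (products):
  C-Br: 2 × 284 = 568
  C-C: 1 × 343 = 343
  C-H: 4 × 427 = 1708
  Σ(formed) = 2619 kJ
ΔH = Σ(broken) − Σ(formed) = 2526 − 2619 = −93 kJ

ΔH ≈ −93 kJ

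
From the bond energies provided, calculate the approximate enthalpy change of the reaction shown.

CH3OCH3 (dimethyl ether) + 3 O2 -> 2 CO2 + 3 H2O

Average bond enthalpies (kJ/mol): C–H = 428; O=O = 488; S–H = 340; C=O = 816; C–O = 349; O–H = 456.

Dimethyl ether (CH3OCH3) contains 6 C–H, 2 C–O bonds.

Bonds broken (reactants):
  C–H: 6 × 428 = 2568
  C–O: 2 × 349 = 698
  O=O: 3 × 488 = 1464
  Σ(broken) = 4730 kJ
Bonds formed (products):
  C=O: 4 × 816 = 3264
  O–H: 6 × 456 = 2736
  Σ(formed) = 6000 kJ
ΔH = Σ(broken) − Σ(formed) = 4730 − 6000 = −1270 kJ

ΔH ≈ −1270 kJ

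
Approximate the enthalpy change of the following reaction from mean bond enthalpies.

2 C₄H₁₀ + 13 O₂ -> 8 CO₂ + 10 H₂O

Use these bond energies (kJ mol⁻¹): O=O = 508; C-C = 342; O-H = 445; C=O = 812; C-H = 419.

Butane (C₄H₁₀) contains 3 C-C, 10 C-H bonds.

Bonds broken (reactants):
  C-C: 6 × 342 = 2052
  C-H: 20 × 419 = 8380
  O=O: 13 × 508 = 6604
  Σ(broken) = 17036 kJ
Bonds formed (products):
  C=O: 16 × 812 = 12992
  O-H: 20 × 445 = 8900
  Σ(formed) = 21892 kJ
ΔH = Σ(broken) − Σ(formed) = 17036 − 21892 = −4856 kJ

ΔH ≈ −4856 kJ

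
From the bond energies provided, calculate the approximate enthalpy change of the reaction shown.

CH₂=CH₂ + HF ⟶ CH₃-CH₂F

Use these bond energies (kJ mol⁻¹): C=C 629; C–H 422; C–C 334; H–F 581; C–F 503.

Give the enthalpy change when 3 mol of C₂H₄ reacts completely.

ΔH = −147 kJ

Bonds broken (reactants):
  C–H: 4 × 422 = 1688
  C=C: 1 × 629 = 629
  H–F: 1 × 581 = 581
  Σ(broken) = 2898 kJ
Bonds formed (products):
  C–C: 1 × 334 = 334
  C–F: 1 × 503 = 503
  C–H: 5 × 422 = 2110
  Σ(formed) = 2947 kJ
ΔH = Σ(broken) − Σ(formed) = 2898 − 2947 = −49 kJ
For 3× the reaction as written: 3 × (−49) = −147 kJ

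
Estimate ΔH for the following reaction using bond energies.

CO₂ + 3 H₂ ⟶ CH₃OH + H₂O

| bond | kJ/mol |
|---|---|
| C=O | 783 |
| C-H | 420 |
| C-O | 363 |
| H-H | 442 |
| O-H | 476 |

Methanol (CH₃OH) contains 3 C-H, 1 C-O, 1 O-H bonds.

Bonds broken (reactants):
  C=O: 2 × 783 = 1566
  H-H: 3 × 442 = 1326
  Σ(broken) = 2892 kJ
Bonds formed (products):
  C-H: 3 × 420 = 1260
  C-O: 1 × 363 = 363
  O-H: 3 × 476 = 1428
  Σ(formed) = 3051 kJ
ΔH = Σ(broken) − Σ(formed) = 2892 − 3051 = −159 kJ

ΔH ≈ −159 kJ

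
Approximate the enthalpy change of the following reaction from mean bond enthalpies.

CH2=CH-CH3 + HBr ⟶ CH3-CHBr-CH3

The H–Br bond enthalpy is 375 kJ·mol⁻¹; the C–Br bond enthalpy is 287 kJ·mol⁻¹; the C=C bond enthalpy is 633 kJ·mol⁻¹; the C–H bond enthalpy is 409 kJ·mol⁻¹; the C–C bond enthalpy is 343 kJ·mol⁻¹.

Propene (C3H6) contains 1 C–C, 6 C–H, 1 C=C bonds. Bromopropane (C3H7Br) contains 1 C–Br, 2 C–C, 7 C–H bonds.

ΔH ≈ −31 kJ

Bonds broken (reactants):
  C–C: 1 × 343 = 343
  C–H: 6 × 409 = 2454
  C=C: 1 × 633 = 633
  H–Br: 1 × 375 = 375
  Σ(broken) = 3805 kJ
Bonds formed (products):
  C–Br: 1 × 287 = 287
  C–C: 2 × 343 = 686
  C–H: 7 × 409 = 2863
  Σ(formed) = 3836 kJ
ΔH = Σ(broken) − Σ(formed) = 3805 − 3836 = −31 kJ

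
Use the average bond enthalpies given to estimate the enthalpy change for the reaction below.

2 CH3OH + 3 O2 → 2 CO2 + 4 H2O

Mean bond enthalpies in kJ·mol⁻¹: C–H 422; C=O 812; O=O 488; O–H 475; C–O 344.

Bonds broken (reactants):
  C–H: 6 × 422 = 2532
  C–O: 2 × 344 = 688
  O–H: 2 × 475 = 950
  O=O: 3 × 488 = 1464
  Σ(broken) = 5634 kJ
Bonds formed (products):
  C=O: 4 × 812 = 3248
  O–H: 8 × 475 = 3800
  Σ(formed) = 7048 kJ
ΔH = Σ(broken) − Σ(formed) = 5634 − 7048 = −1414 kJ

ΔH ≈ −1414 kJ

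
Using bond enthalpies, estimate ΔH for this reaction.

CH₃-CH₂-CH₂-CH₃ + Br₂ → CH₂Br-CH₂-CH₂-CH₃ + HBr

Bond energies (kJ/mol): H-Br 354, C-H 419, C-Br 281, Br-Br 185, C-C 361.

Bonds broken (reactants):
  Br-Br: 1 × 185 = 185
  C-C: 3 × 361 = 1083
  C-H: 10 × 419 = 4190
  Σ(broken) = 5458 kJ
Bonds formed (products):
  C-Br: 1 × 281 = 281
  C-C: 3 × 361 = 1083
  C-H: 9 × 419 = 3771
  H-Br: 1 × 354 = 354
  Σ(formed) = 5489 kJ
ΔH = Σ(broken) − Σ(formed) = 5458 − 5489 = −31 kJ

ΔH ≈ −31 kJ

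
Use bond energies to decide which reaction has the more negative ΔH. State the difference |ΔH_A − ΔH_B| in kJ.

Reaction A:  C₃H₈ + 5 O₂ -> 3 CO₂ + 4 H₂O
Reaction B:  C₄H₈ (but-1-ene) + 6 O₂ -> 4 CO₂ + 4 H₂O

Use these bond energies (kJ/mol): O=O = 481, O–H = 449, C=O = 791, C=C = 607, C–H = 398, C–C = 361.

Reaction A:
  Bonds broken (reactants):
    C–C: 2 × 361 = 722
    C–H: 8 × 398 = 3184
    O=O: 5 × 481 = 2405
    Σ(broken) = 6311 kJ
  Bonds formed (products):
    C=O: 6 × 791 = 4746
    O–H: 8 × 449 = 3592
    Σ(formed) = 8338 kJ
  ΔH_A = 6311 − 8338 = −2027 kJ
Reaction B:
  Bonds broken (reactants):
    C–C: 2 × 361 = 722
    C–H: 8 × 398 = 3184
    C=C: 1 × 607 = 607
    O=O: 6 × 481 = 2886
    Σ(broken) = 7399 kJ
  Bonds formed (products):
    C=O: 8 × 791 = 6328
    O–H: 8 × 449 = 3592
    Σ(formed) = 9920 kJ
  ΔH_B = 7399 − 9920 = −2521 kJ
ΔH_A − ΔH_B = +494 kJ, so reaction B has the more negative ΔH; |ΔH_A − ΔH_B| = 494 kJ.

Reaction B, by 494 kJ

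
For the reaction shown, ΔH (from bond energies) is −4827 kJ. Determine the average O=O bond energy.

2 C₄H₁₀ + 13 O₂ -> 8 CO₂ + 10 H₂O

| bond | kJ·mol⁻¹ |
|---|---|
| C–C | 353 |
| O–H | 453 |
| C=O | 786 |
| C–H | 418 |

D(O=O) ≈ 487 kJ/mol

Let D be the O=O bond energy.
Σ(broken) = 6×353 + 20×418 + 13×D = 10478 + 13D
Σ(formed) = 16×786 + 20×453 = 21636
ΔH = Σ(broken) − Σ(formed) = (10478 + 13D) − (21636) = −11158 + 13D
Setting this equal to −4827 kJ gives 13D = 6331, so D = 487 kJ/mol.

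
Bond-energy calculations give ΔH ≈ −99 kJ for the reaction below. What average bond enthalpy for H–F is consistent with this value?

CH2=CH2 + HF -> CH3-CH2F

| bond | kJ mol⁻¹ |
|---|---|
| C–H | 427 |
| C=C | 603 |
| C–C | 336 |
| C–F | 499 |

Let D be the H–F bond energy.
Σ(broken) = 4×427 + 1×603 + 1×D = 2311 + D
Σ(formed) = 1×336 + 1×499 + 5×427 = 2970
ΔH = Σ(broken) − Σ(formed) = (2311 + D) − (2970) = −659 + D
Setting this equal to −99 kJ gives D = 560 kJ/mol.

D(H–F) ≈ 560 kJ/mol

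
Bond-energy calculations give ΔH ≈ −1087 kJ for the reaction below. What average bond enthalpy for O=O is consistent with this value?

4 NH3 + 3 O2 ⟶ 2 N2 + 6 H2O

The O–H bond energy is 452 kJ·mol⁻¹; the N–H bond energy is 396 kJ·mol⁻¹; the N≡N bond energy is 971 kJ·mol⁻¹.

D(O=O) ≈ 509 kJ/mol

Let D be the O=O bond energy.
Σ(broken) = 12×396 + 3×D = 4752 + 3D
Σ(formed) = 2×971 + 12×452 = 7366
ΔH = Σ(broken) − Σ(formed) = (4752 + 3D) − (7366) = −2614 + 3D
Setting this equal to −1087 kJ gives 3D = 1527, so D = 509 kJ/mol.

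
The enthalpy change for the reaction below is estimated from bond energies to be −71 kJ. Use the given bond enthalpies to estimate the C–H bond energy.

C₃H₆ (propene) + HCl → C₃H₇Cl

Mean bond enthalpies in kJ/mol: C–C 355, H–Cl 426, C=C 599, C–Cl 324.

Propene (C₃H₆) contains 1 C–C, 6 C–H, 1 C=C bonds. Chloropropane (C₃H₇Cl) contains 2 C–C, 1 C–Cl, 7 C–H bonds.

D(C–H) ≈ 417 kJ/mol

Let D be the C–H bond energy.
Σ(broken) = 1×355 + 6×D + 1×599 + 1×426 = 1380 + 6D
Σ(formed) = 2×355 + 1×324 + 7×D = 1034 + 7D
ΔH = Σ(broken) − Σ(formed) = (1380 + 6D) − (1034 + 7D) = +346 − D
Setting this equal to −71 kJ gives D = 417 kJ/mol.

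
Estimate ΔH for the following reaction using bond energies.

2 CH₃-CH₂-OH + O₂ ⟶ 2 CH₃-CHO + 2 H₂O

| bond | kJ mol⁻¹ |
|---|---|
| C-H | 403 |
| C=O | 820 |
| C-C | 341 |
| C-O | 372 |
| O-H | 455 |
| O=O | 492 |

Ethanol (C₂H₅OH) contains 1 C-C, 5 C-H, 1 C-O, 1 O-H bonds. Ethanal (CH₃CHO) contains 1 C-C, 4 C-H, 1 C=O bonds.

ΔH ≈ −508 kJ

Bonds broken (reactants):
  C-C: 2 × 341 = 682
  C-H: 10 × 403 = 4030
  C-O: 2 × 372 = 744
  O-H: 2 × 455 = 910
  O=O: 1 × 492 = 492
  Σ(broken) = 6858 kJ
Bonds formed (products):
  C-C: 2 × 341 = 682
  C-H: 8 × 403 = 3224
  C=O: 2 × 820 = 1640
  O-H: 4 × 455 = 1820
  Σ(formed) = 7366 kJ
ΔH = Σ(broken) − Σ(formed) = 6858 − 7366 = −508 kJ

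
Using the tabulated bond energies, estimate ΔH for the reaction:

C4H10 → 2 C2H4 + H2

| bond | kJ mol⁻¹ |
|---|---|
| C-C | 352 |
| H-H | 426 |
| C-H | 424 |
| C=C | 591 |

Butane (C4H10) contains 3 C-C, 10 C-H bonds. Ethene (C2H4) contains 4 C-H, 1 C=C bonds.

ΔH ≈ +296 kJ

Bonds broken (reactants):
  C-C: 3 × 352 = 1056
  C-H: 10 × 424 = 4240
  Σ(broken) = 5296 kJ
Bonds formed (products):
  C-H: 8 × 424 = 3392
  C=C: 2 × 591 = 1182
  H-H: 1 × 426 = 426
  Σ(formed) = 5000 kJ
ΔH = Σ(broken) − Σ(formed) = 5296 − 5000 = +296 kJ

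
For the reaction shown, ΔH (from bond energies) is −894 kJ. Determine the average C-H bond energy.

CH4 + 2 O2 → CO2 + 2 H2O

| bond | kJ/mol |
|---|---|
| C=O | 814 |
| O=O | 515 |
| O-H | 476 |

Let D be the C-H bond energy.
Σ(broken) = 4×D + 2×515 = 1030 + 4D
Σ(formed) = 2×814 + 4×476 = 3532
ΔH = Σ(broken) − Σ(formed) = (1030 + 4D) − (3532) = −2502 + 4D
Setting this equal to −894 kJ gives 4D = 1608, so D = 402 kJ/mol.

D(C-H) ≈ 402 kJ/mol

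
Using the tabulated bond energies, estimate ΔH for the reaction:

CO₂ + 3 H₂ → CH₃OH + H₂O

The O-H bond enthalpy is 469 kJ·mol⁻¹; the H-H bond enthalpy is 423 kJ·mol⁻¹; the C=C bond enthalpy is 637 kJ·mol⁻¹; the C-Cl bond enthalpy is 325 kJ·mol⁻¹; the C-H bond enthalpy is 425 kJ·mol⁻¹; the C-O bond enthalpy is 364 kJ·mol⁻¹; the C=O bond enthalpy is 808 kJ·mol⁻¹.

ΔH ≈ −161 kJ

Bonds broken (reactants):
  C=O: 2 × 808 = 1616
  H-H: 3 × 423 = 1269
  Σ(broken) = 2885 kJ
Bonds formed (products):
  C-H: 3 × 425 = 1275
  C-O: 1 × 364 = 364
  O-H: 3 × 469 = 1407
  Σ(formed) = 3046 kJ
ΔH = Σ(broken) − Σ(formed) = 2885 − 3046 = −161 kJ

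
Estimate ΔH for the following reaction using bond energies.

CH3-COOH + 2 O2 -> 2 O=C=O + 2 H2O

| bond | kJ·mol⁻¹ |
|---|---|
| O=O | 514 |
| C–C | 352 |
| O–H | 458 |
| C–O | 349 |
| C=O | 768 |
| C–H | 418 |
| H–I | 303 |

ΔH ≈ −695 kJ

Bonds broken (reactants):
  C–C: 1 × 352 = 352
  C–H: 3 × 418 = 1254
  C–O: 1 × 349 = 349
  C=O: 1 × 768 = 768
  O–H: 1 × 458 = 458
  O=O: 2 × 514 = 1028
  Σ(broken) = 4209 kJ
Bonds formed (products):
  C=O: 4 × 768 = 3072
  O–H: 4 × 458 = 1832
  Σ(formed) = 4904 kJ
ΔH = Σ(broken) − Σ(formed) = 4209 − 4904 = −695 kJ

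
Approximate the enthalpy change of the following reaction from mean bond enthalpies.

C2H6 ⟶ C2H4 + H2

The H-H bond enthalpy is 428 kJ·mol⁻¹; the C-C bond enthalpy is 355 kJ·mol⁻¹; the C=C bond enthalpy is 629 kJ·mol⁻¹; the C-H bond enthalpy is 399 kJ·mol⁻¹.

Bonds broken (reactants):
  C-C: 1 × 355 = 355
  C-H: 6 × 399 = 2394
  Σ(broken) = 2749 kJ
Bonds formed (products):
  C-H: 4 × 399 = 1596
  C=C: 1 × 629 = 629
  H-H: 1 × 428 = 428
  Σ(formed) = 2653 kJ
ΔH = Σ(broken) − Σ(formed) = 2749 − 2653 = +96 kJ

ΔH ≈ +96 kJ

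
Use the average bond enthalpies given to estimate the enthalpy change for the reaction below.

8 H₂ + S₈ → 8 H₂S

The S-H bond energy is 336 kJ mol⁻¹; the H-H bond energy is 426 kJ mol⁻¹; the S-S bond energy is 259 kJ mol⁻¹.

ΔH ≈ +104 kJ

Bonds broken (reactants):
  H-H: 8 × 426 = 3408
  S-S: 8 × 259 = 2072
  Σ(broken) = 5480 kJ
Bonds formed (products):
  S-H: 16 × 336 = 5376
  Σ(formed) = 5376 kJ
ΔH = Σ(broken) − Σ(formed) = 5480 − 5376 = +104 kJ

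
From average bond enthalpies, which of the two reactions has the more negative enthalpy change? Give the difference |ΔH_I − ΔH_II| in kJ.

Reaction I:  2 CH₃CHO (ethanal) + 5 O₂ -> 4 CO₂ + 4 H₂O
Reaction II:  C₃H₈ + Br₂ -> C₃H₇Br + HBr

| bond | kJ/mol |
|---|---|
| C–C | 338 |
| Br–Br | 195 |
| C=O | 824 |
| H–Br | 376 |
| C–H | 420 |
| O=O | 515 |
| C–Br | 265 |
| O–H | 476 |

Reaction I:
  Bonds broken (reactants):
    C–C: 2 × 338 = 676
    C–H: 8 × 420 = 3360
    C=O: 2 × 824 = 1648
    O=O: 5 × 515 = 2575
    Σ(broken) = 8259 kJ
  Bonds formed (products):
    C=O: 8 × 824 = 6592
    O–H: 8 × 476 = 3808
    Σ(formed) = 10400 kJ
  ΔH_I = 8259 − 10400 = −2141 kJ
Reaction II:
  Bonds broken (reactants):
    Br–Br: 1 × 195 = 195
    C–C: 2 × 338 = 676
    C–H: 8 × 420 = 3360
    Σ(broken) = 4231 kJ
  Bonds formed (products):
    C–Br: 1 × 265 = 265
    C–C: 2 × 338 = 676
    C–H: 7 × 420 = 2940
    H–Br: 1 × 376 = 376
    Σ(formed) = 4257 kJ
  ΔH_II = 4231 − 4257 = −26 kJ
ΔH_I − ΔH_II = −2115 kJ, so reaction I has the more negative ΔH; |ΔH_I − ΔH_II| = 2115 kJ.

Reaction I, by 2115 kJ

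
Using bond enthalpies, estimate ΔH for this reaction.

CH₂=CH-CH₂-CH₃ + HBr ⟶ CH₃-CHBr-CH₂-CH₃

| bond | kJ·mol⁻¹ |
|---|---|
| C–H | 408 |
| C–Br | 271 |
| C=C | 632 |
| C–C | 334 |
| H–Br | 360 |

ΔH ≈ −21 kJ

Bonds broken (reactants):
  C–C: 2 × 334 = 668
  C–H: 8 × 408 = 3264
  C=C: 1 × 632 = 632
  H–Br: 1 × 360 = 360
  Σ(broken) = 4924 kJ
Bonds formed (products):
  C–Br: 1 × 271 = 271
  C–C: 3 × 334 = 1002
  C–H: 9 × 408 = 3672
  Σ(formed) = 4945 kJ
ΔH = Σ(broken) − Σ(formed) = 4924 − 4945 = −21 kJ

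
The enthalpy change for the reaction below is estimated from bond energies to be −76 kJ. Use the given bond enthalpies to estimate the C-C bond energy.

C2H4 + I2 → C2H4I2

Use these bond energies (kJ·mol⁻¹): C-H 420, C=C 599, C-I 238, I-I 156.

Let D be the C-C bond energy.
Σ(broken) = 4×420 + 1×599 + 1×156 = 2435
Σ(formed) = 1×D + 4×420 + 2×238 = 2156 + D
ΔH = Σ(broken) − Σ(formed) = (2435) − (2156 + D) = +279 − D
Setting this equal to −76 kJ gives D = 355 kJ/mol.

D(C-C) ≈ 355 kJ/mol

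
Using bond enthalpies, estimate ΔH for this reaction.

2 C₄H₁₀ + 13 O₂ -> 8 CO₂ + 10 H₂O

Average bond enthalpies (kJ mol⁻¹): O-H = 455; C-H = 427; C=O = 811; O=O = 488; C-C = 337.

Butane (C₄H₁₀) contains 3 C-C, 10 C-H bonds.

ΔH ≈ −5170 kJ

Bonds broken (reactants):
  C-C: 6 × 337 = 2022
  C-H: 20 × 427 = 8540
  O=O: 13 × 488 = 6344
  Σ(broken) = 16906 kJ
Bonds formed (products):
  C=O: 16 × 811 = 12976
  O-H: 20 × 455 = 9100
  Σ(formed) = 22076 kJ
ΔH = Σ(broken) − Σ(formed) = 16906 − 22076 = −5170 kJ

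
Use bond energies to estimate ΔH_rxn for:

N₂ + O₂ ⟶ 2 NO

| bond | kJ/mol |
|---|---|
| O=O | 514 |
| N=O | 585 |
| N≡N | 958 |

Bonds broken (reactants):
  N≡N: 1 × 958 = 958
  O=O: 1 × 514 = 514
  Σ(broken) = 1472 kJ
Bonds formed (products):
  N=O: 2 × 585 = 1170
  Σ(formed) = 1170 kJ
ΔH = Σ(broken) − Σ(formed) = 1472 − 1170 = +302 kJ

ΔH ≈ +302 kJ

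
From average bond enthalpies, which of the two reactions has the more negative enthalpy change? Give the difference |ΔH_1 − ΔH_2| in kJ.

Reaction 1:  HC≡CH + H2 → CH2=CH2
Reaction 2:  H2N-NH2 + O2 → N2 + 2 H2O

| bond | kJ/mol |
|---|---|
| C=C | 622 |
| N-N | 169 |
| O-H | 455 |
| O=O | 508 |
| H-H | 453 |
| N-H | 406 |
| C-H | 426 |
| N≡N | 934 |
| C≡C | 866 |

Reaction 1:
  Bonds broken (reactants):
    C≡C: 1 × 866 = 866
    C-H: 2 × 426 = 852
    H-H: 1 × 453 = 453
    Σ(broken) = 2171 kJ
  Bonds formed (products):
    C-H: 4 × 426 = 1704
    C=C: 1 × 622 = 622
    Σ(formed) = 2326 kJ
  ΔH_1 = 2171 − 2326 = −155 kJ
Reaction 2:
  Bonds broken (reactants):
    N-H: 4 × 406 = 1624
    N-N: 1 × 169 = 169
    O=O: 1 × 508 = 508
    Σ(broken) = 2301 kJ
  Bonds formed (products):
    N≡N: 1 × 934 = 934
    O-H: 4 × 455 = 1820
    Σ(formed) = 2754 kJ
  ΔH_2 = 2301 − 2754 = −453 kJ
ΔH_1 − ΔH_2 = +298 kJ, so reaction 2 has the more negative ΔH; |ΔH_1 − ΔH_2| = 298 kJ.

Reaction 2, by 298 kJ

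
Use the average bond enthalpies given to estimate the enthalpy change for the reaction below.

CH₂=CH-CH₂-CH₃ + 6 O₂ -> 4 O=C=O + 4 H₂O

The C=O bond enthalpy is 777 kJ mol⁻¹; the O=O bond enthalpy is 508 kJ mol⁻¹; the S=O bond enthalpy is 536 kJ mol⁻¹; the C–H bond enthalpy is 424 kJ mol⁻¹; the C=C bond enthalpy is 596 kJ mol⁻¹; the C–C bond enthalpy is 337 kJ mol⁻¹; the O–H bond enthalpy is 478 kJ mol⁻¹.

ΔH ≈ −2330 kJ

Bonds broken (reactants):
  C–C: 2 × 337 = 674
  C–H: 8 × 424 = 3392
  C=C: 1 × 596 = 596
  O=O: 6 × 508 = 3048
  Σ(broken) = 7710 kJ
Bonds formed (products):
  C=O: 8 × 777 = 6216
  O–H: 8 × 478 = 3824
  Σ(formed) = 10040 kJ
ΔH = Σ(broken) − Σ(formed) = 7710 − 10040 = −2330 kJ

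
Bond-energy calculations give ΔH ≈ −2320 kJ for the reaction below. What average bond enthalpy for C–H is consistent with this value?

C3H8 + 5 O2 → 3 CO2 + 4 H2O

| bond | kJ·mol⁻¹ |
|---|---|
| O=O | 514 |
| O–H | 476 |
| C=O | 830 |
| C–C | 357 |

Let D be the C–H bond energy.
Σ(broken) = 2×357 + 8×D + 5×514 = 3284 + 8D
Σ(formed) = 6×830 + 8×476 = 8788
ΔH = Σ(broken) − Σ(formed) = (3284 + 8D) − (8788) = −5504 + 8D
Setting this equal to −2320 kJ gives 8D = 3184, so D = 398 kJ/mol.

D(C–H) ≈ 398 kJ/mol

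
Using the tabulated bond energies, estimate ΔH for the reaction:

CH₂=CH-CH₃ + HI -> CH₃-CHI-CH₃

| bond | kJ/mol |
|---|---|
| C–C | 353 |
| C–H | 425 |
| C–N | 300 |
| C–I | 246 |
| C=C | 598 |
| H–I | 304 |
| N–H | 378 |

Bonds broken (reactants):
  C–C: 1 × 353 = 353
  C–H: 6 × 425 = 2550
  C=C: 1 × 598 = 598
  H–I: 1 × 304 = 304
  Σ(broken) = 3805 kJ
Bonds formed (products):
  C–C: 2 × 353 = 706
  C–H: 7 × 425 = 2975
  C–I: 1 × 246 = 246
  Σ(formed) = 3927 kJ
ΔH = Σ(broken) − Σ(formed) = 3805 − 3927 = −122 kJ

ΔH ≈ −122 kJ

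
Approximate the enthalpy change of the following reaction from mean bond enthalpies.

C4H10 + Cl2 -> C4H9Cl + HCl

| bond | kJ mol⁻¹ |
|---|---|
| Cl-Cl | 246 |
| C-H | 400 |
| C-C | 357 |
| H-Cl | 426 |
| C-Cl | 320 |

Bonds broken (reactants):
  C-C: 3 × 357 = 1071
  C-H: 10 × 400 = 4000
  Cl-Cl: 1 × 246 = 246
  Σ(broken) = 5317 kJ
Bonds formed (products):
  C-C: 3 × 357 = 1071
  C-Cl: 1 × 320 = 320
  C-H: 9 × 400 = 3600
  H-Cl: 1 × 426 = 426
  Σ(formed) = 5417 kJ
ΔH = Σ(broken) − Σ(formed) = 5317 − 5417 = −100 kJ

ΔH ≈ −100 kJ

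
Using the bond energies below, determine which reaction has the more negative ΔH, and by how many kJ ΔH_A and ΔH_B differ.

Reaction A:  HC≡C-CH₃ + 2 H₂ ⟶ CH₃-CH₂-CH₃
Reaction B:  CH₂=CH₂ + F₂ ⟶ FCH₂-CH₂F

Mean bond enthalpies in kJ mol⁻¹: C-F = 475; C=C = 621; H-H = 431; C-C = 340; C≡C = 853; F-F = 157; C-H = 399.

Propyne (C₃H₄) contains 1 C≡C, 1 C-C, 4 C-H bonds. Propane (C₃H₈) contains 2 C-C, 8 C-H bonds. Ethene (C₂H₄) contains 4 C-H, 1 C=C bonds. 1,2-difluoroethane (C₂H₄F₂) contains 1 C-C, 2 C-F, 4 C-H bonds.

Reaction A:
  Bonds broken (reactants):
    C≡C: 1 × 853 = 853
    C-C: 1 × 340 = 340
    C-H: 4 × 399 = 1596
    H-H: 2 × 431 = 862
    Σ(broken) = 3651 kJ
  Bonds formed (products):
    C-C: 2 × 340 = 680
    C-H: 8 × 399 = 3192
    Σ(formed) = 3872 kJ
  ΔH_A = 3651 − 3872 = −221 kJ
Reaction B:
  Bonds broken (reactants):
    C-H: 4 × 399 = 1596
    C=C: 1 × 621 = 621
    F-F: 1 × 157 = 157
    Σ(broken) = 2374 kJ
  Bonds formed (products):
    C-C: 1 × 340 = 340
    C-F: 2 × 475 = 950
    C-H: 4 × 399 = 1596
    Σ(formed) = 2886 kJ
  ΔH_B = 2374 − 2886 = −512 kJ
ΔH_A − ΔH_B = +291 kJ, so reaction B has the more negative ΔH; |ΔH_A − ΔH_B| = 291 kJ.

Reaction B, by 291 kJ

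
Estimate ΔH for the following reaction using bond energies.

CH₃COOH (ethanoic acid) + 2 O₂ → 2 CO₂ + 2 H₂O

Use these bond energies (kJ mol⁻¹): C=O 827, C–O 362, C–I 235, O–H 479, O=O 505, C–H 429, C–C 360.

Bonds broken (reactants):
  C–C: 1 × 360 = 360
  C–H: 3 × 429 = 1287
  C–O: 1 × 362 = 362
  C=O: 1 × 827 = 827
  O–H: 1 × 479 = 479
  O=O: 2 × 505 = 1010
  Σ(broken) = 4325 kJ
Bonds formed (products):
  C=O: 4 × 827 = 3308
  O–H: 4 × 479 = 1916
  Σ(formed) = 5224 kJ
ΔH = Σ(broken) − Σ(formed) = 4325 − 5224 = −899 kJ

ΔH ≈ −899 kJ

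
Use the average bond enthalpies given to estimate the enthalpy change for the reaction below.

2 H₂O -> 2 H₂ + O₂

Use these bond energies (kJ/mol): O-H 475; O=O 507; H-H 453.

Bonds broken (reactants):
  O-H: 4 × 475 = 1900
  Σ(broken) = 1900 kJ
Bonds formed (products):
  H-H: 2 × 453 = 906
  O=O: 1 × 507 = 507
  Σ(formed) = 1413 kJ
ΔH = Σ(broken) − Σ(formed) = 1900 − 1413 = +487 kJ

ΔH ≈ +487 kJ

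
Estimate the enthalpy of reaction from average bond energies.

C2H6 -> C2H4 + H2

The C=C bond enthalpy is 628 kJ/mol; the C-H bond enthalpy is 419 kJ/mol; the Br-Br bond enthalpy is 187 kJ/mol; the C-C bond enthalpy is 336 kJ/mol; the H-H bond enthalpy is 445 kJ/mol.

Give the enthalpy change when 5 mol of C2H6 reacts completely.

ΔH = +505 kJ

Bonds broken (reactants):
  C-C: 1 × 336 = 336
  C-H: 6 × 419 = 2514
  Σ(broken) = 2850 kJ
Bonds formed (products):
  C-H: 4 × 419 = 1676
  C=C: 1 × 628 = 628
  H-H: 1 × 445 = 445
  Σ(formed) = 2749 kJ
ΔH = Σ(broken) − Σ(formed) = 2850 − 2749 = +101 kJ
For 5× the reaction as written: 5 × (+101) = +505 kJ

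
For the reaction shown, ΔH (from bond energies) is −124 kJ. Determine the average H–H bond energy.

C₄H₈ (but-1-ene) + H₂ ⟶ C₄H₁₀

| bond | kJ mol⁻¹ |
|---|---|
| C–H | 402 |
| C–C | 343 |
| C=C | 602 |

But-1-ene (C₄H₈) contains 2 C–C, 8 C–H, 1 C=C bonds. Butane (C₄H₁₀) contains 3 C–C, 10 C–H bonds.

Let D be the H–H bond energy.
Σ(broken) = 2×343 + 8×402 + 1×602 + 1×D = 4504 + D
Σ(formed) = 3×343 + 10×402 = 5049
ΔH = Σ(broken) − Σ(formed) = (4504 + D) − (5049) = −545 + D
Setting this equal to −124 kJ gives D = 421 kJ/mol.

D(H–H) ≈ 421 kJ/mol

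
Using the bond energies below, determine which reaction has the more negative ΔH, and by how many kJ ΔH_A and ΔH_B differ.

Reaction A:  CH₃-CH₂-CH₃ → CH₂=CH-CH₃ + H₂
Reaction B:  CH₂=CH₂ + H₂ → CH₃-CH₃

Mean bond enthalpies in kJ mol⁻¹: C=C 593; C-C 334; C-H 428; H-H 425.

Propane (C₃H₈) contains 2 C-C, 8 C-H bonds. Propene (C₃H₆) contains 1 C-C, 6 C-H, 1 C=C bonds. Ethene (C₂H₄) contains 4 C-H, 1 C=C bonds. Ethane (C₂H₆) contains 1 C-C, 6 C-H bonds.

Reaction B, by 344 kJ

Reaction A:
  Bonds broken (reactants):
    C-C: 2 × 334 = 668
    C-H: 8 × 428 = 3424
    Σ(broken) = 4092 kJ
  Bonds formed (products):
    C-C: 1 × 334 = 334
    C-H: 6 × 428 = 2568
    C=C: 1 × 593 = 593
    H-H: 1 × 425 = 425
    Σ(formed) = 3920 kJ
  ΔH_A = 4092 − 3920 = +172 kJ
Reaction B:
  Bonds broken (reactants):
    C-H: 4 × 428 = 1712
    C=C: 1 × 593 = 593
    H-H: 1 × 425 = 425
    Σ(broken) = 2730 kJ
  Bonds formed (products):
    C-C: 1 × 334 = 334
    C-H: 6 × 428 = 2568
    Σ(formed) = 2902 kJ
  ΔH_B = 2730 − 2902 = −172 kJ
ΔH_A − ΔH_B = +344 kJ, so reaction B has the more negative ΔH; |ΔH_A − ΔH_B| = 344 kJ.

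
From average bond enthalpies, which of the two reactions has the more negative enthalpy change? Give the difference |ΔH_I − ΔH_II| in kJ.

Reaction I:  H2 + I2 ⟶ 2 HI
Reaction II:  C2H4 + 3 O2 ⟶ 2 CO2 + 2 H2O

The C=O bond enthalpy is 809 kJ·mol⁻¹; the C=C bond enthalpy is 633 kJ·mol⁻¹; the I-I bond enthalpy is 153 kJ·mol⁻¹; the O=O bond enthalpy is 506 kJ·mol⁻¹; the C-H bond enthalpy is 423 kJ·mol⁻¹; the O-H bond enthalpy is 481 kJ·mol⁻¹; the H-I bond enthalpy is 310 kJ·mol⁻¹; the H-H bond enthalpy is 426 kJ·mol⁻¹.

Reaction II, by 1276 kJ

Reaction I:
  Bonds broken (reactants):
    H-H: 1 × 426 = 426
    I-I: 1 × 153 = 153
    Σ(broken) = 579 kJ
  Bonds formed (products):
    H-I: 2 × 310 = 620
    Σ(formed) = 620 kJ
  ΔH_I = 579 − 620 = −41 kJ
Reaction II:
  Bonds broken (reactants):
    C-H: 4 × 423 = 1692
    C=C: 1 × 633 = 633
    O=O: 3 × 506 = 1518
    Σ(broken) = 3843 kJ
  Bonds formed (products):
    C=O: 4 × 809 = 3236
    O-H: 4 × 481 = 1924
    Σ(formed) = 5160 kJ
  ΔH_II = 3843 − 5160 = −1317 kJ
ΔH_I − ΔH_II = +1276 kJ, so reaction II has the more negative ΔH; |ΔH_I − ΔH_II| = 1276 kJ.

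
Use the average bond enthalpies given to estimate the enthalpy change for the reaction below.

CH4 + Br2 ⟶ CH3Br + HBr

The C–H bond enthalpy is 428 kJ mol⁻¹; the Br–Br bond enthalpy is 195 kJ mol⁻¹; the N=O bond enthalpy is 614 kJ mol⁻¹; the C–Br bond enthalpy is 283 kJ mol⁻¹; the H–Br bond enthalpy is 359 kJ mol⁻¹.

ΔH ≈ −19 kJ

Bonds broken (reactants):
  Br–Br: 1 × 195 = 195
  C–H: 4 × 428 = 1712
  Σ(broken) = 1907 kJ
Bonds formed (products):
  C–Br: 1 × 283 = 283
  C–H: 3 × 428 = 1284
  H–Br: 1 × 359 = 359
  Σ(formed) = 1926 kJ
ΔH = Σ(broken) − Σ(formed) = 1907 − 1926 = −19 kJ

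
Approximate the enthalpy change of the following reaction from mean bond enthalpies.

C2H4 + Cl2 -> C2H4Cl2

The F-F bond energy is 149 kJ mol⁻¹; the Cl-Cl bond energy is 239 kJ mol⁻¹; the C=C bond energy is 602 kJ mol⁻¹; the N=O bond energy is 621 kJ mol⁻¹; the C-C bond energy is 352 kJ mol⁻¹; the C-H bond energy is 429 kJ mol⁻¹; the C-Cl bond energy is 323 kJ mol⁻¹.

Bonds broken (reactants):
  C-H: 4 × 429 = 1716
  C=C: 1 × 602 = 602
  Cl-Cl: 1 × 239 = 239
  Σ(broken) = 2557 kJ
Bonds formed (products):
  C-C: 1 × 352 = 352
  C-Cl: 2 × 323 = 646
  C-H: 4 × 429 = 1716
  Σ(formed) = 2714 kJ
ΔH = Σ(broken) − Σ(formed) = 2557 − 2714 = −157 kJ

ΔH ≈ −157 kJ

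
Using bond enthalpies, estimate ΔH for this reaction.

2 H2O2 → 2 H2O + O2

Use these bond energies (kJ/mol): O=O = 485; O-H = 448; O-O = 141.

ΔH ≈ −203 kJ

Bonds broken (reactants):
  O-H: 4 × 448 = 1792
  O-O: 2 × 141 = 282
  Σ(broken) = 2074 kJ
Bonds formed (products):
  O-H: 4 × 448 = 1792
  O=O: 1 × 485 = 485
  Σ(formed) = 2277 kJ
ΔH = Σ(broken) − Σ(formed) = 2074 − 2277 = −203 kJ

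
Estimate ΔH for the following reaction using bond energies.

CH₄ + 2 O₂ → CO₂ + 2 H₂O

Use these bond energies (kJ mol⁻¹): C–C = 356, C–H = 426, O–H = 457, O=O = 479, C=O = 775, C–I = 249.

ΔH ≈ −716 kJ

Bonds broken (reactants):
  C–H: 4 × 426 = 1704
  O=O: 2 × 479 = 958
  Σ(broken) = 2662 kJ
Bonds formed (products):
  C=O: 2 × 775 = 1550
  O–H: 4 × 457 = 1828
  Σ(formed) = 3378 kJ
ΔH = Σ(broken) − Σ(formed) = 2662 − 3378 = −716 kJ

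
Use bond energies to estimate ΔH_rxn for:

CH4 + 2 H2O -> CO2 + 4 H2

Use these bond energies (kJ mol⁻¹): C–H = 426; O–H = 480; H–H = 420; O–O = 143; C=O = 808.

Bonds broken (reactants):
  C–H: 4 × 426 = 1704
  O–H: 4 × 480 = 1920
  Σ(broken) = 3624 kJ
Bonds formed (products):
  C=O: 2 × 808 = 1616
  H–H: 4 × 420 = 1680
  Σ(formed) = 3296 kJ
ΔH = Σ(broken) − Σ(formed) = 3624 − 3296 = +328 kJ

ΔH ≈ +328 kJ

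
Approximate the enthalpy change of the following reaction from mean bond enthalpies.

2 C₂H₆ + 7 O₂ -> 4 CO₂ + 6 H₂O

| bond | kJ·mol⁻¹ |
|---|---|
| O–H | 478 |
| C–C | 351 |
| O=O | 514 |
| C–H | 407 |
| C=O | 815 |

Bonds broken (reactants):
  C–C: 2 × 351 = 702
  C–H: 12 × 407 = 4884
  O=O: 7 × 514 = 3598
  Σ(broken) = 9184 kJ
Bonds formed (products):
  C=O: 8 × 815 = 6520
  O–H: 12 × 478 = 5736
  Σ(formed) = 12256 kJ
ΔH = Σ(broken) − Σ(formed) = 9184 − 12256 = −3072 kJ

ΔH ≈ −3072 kJ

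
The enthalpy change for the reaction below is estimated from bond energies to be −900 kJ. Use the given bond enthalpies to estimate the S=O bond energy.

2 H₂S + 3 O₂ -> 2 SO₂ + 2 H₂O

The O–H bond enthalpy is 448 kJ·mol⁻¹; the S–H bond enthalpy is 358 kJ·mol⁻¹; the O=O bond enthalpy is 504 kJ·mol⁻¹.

Let D be the S=O bond energy.
Σ(broken) = 3×504 + 4×358 = 2944
Σ(formed) = 4×448 + 4×D = 1792 + 4D
ΔH = Σ(broken) − Σ(formed) = (2944) − (1792 + 4D) = +1152 − 4D
Setting this equal to −900 kJ gives 4D = 2052, so D = 513 kJ/mol.

D(S=O) ≈ 513 kJ/mol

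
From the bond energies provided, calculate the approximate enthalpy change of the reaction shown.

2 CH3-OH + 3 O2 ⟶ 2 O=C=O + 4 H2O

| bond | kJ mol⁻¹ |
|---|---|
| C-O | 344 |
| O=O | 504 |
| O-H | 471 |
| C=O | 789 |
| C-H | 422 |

Bonds broken (reactants):
  C-H: 6 × 422 = 2532
  C-O: 2 × 344 = 688
  O-H: 2 × 471 = 942
  O=O: 3 × 504 = 1512
  Σ(broken) = 5674 kJ
Bonds formed (products):
  C=O: 4 × 789 = 3156
  O-H: 8 × 471 = 3768
  Σ(formed) = 6924 kJ
ΔH = Σ(broken) − Σ(formed) = 5674 − 6924 = −1250 kJ

ΔH ≈ −1250 kJ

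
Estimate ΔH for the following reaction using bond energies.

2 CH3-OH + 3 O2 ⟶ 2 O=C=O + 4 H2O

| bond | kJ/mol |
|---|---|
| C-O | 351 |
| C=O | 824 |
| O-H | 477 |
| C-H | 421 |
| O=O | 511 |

ΔH ≈ −1397 kJ

Bonds broken (reactants):
  C-H: 6 × 421 = 2526
  C-O: 2 × 351 = 702
  O-H: 2 × 477 = 954
  O=O: 3 × 511 = 1533
  Σ(broken) = 5715 kJ
Bonds formed (products):
  C=O: 4 × 824 = 3296
  O-H: 8 × 477 = 3816
  Σ(formed) = 7112 kJ
ΔH = Σ(broken) − Σ(formed) = 5715 − 7112 = −1397 kJ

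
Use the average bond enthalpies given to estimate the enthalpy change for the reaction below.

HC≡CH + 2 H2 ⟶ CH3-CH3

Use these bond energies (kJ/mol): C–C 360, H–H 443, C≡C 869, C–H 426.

Bonds broken (reactants):
  C≡C: 1 × 869 = 869
  C–H: 2 × 426 = 852
  H–H: 2 × 443 = 886
  Σ(broken) = 2607 kJ
Bonds formed (products):
  C–C: 1 × 360 = 360
  C–H: 6 × 426 = 2556
  Σ(formed) = 2916 kJ
ΔH = Σ(broken) − Σ(formed) = 2607 − 2916 = −309 kJ

ΔH ≈ −309 kJ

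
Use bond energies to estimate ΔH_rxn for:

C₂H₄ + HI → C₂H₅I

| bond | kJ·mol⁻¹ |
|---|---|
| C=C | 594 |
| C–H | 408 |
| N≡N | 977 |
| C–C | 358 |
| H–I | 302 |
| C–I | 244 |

ΔH ≈ −114 kJ

Bonds broken (reactants):
  C–H: 4 × 408 = 1632
  C=C: 1 × 594 = 594
  H–I: 1 × 302 = 302
  Σ(broken) = 2528 kJ
Bonds formed (products):
  C–C: 1 × 358 = 358
  C–H: 5 × 408 = 2040
  C–I: 1 × 244 = 244
  Σ(formed) = 2642 kJ
ΔH = Σ(broken) − Σ(formed) = 2528 − 2642 = −114 kJ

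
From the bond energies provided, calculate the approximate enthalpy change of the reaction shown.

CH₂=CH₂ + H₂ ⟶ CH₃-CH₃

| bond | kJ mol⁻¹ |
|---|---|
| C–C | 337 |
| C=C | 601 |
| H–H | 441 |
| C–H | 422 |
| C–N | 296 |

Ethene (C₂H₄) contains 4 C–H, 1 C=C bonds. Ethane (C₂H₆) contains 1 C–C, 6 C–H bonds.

ΔH ≈ −139 kJ

Bonds broken (reactants):
  C–H: 4 × 422 = 1688
  C=C: 1 × 601 = 601
  H–H: 1 × 441 = 441
  Σ(broken) = 2730 kJ
Bonds formed (products):
  C–C: 1 × 337 = 337
  C–H: 6 × 422 = 2532
  Σ(formed) = 2869 kJ
ΔH = Σ(broken) − Σ(formed) = 2730 − 2869 = −139 kJ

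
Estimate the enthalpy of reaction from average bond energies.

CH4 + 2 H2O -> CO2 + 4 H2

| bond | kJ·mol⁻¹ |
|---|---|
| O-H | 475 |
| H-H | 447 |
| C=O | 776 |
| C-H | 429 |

ΔH ≈ +276 kJ

Bonds broken (reactants):
  C-H: 4 × 429 = 1716
  O-H: 4 × 475 = 1900
  Σ(broken) = 3616 kJ
Bonds formed (products):
  C=O: 2 × 776 = 1552
  H-H: 4 × 447 = 1788
  Σ(formed) = 3340 kJ
ΔH = Σ(broken) − Σ(formed) = 3616 − 3340 = +276 kJ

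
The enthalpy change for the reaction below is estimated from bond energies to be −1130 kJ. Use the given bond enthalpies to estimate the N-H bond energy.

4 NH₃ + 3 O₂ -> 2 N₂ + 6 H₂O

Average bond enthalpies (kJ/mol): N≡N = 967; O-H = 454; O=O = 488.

Let D be the N-H bond energy.
Σ(broken) = 12×D + 3×488 = 1464 + 12D
Σ(formed) = 2×967 + 12×454 = 7382
ΔH = Σ(broken) − Σ(formed) = (1464 + 12D) − (7382) = −5918 + 12D
Setting this equal to −1130 kJ gives 12D = 4788, so D = 399 kJ/mol.

D(N-H) ≈ 399 kJ/mol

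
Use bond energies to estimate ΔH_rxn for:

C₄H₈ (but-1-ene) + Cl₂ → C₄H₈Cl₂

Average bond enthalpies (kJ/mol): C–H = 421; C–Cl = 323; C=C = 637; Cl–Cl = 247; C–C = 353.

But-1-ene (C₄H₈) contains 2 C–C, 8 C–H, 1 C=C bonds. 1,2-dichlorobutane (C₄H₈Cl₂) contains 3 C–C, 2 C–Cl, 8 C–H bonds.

Bonds broken (reactants):
  C–C: 2 × 353 = 706
  C–H: 8 × 421 = 3368
  C=C: 1 × 637 = 637
  Cl–Cl: 1 × 247 = 247
  Σ(broken) = 4958 kJ
Bonds formed (products):
  C–C: 3 × 353 = 1059
  C–Cl: 2 × 323 = 646
  C–H: 8 × 421 = 3368
  Σ(formed) = 5073 kJ
ΔH = Σ(broken) − Σ(formed) = 4958 − 5073 = −115 kJ

ΔH ≈ −115 kJ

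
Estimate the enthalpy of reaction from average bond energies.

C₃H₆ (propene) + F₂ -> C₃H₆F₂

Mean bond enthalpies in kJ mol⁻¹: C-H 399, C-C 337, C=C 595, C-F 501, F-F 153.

ΔH ≈ −591 kJ

Bonds broken (reactants):
  C-C: 1 × 337 = 337
  C-H: 6 × 399 = 2394
  C=C: 1 × 595 = 595
  F-F: 1 × 153 = 153
  Σ(broken) = 3479 kJ
Bonds formed (products):
  C-C: 2 × 337 = 674
  C-F: 2 × 501 = 1002
  C-H: 6 × 399 = 2394
  Σ(formed) = 4070 kJ
ΔH = Σ(broken) − Σ(formed) = 3479 − 4070 = −591 kJ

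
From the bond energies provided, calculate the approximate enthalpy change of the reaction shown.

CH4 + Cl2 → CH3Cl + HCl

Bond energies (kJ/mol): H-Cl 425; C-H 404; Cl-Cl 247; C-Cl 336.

ΔH ≈ −110 kJ

Bonds broken (reactants):
  C-H: 4 × 404 = 1616
  Cl-Cl: 1 × 247 = 247
  Σ(broken) = 1863 kJ
Bonds formed (products):
  C-Cl: 1 × 336 = 336
  C-H: 3 × 404 = 1212
  H-Cl: 1 × 425 = 425
  Σ(formed) = 1973 kJ
ΔH = Σ(broken) − Σ(formed) = 1863 − 1973 = −110 kJ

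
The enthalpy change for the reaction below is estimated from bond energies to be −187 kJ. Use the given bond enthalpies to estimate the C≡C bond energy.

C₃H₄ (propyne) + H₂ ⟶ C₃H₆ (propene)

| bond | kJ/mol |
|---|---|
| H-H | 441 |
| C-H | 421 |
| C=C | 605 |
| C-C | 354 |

Let D be the C≡C bond energy.
Σ(broken) = 1×D + 1×354 + 4×421 + 1×441 = 2479 + D
Σ(formed) = 1×354 + 6×421 + 1×605 = 3485
ΔH = Σ(broken) − Σ(formed) = (2479 + D) − (3485) = −1006 + D
Setting this equal to −187 kJ gives D = 819 kJ/mol.

D(C≡C) ≈ 819 kJ/mol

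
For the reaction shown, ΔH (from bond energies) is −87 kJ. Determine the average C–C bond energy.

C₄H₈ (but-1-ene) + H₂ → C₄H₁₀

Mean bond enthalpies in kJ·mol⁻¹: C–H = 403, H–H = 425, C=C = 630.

Let D be the C–C bond energy.
Σ(broken) = 2×D + 8×403 + 1×630 + 1×425 = 4279 + 2D
Σ(formed) = 3×D + 10×403 = 4030 + 3D
ΔH = Σ(broken) − Σ(formed) = (4279 + 2D) − (4030 + 3D) = +249 − D
Setting this equal to −87 kJ gives D = 336 kJ/mol.

D(C–C) ≈ 336 kJ/mol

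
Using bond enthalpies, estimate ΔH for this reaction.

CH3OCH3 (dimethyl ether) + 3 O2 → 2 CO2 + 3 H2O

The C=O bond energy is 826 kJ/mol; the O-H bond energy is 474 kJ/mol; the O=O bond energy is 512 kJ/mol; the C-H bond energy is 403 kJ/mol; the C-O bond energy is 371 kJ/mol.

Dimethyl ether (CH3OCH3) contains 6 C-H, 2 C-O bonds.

Bonds broken (reactants):
  C-H: 6 × 403 = 2418
  C-O: 2 × 371 = 742
  O=O: 3 × 512 = 1536
  Σ(broken) = 4696 kJ
Bonds formed (products):
  C=O: 4 × 826 = 3304
  O-H: 6 × 474 = 2844
  Σ(formed) = 6148 kJ
ΔH = Σ(broken) − Σ(formed) = 4696 − 6148 = −1452 kJ

ΔH ≈ −1452 kJ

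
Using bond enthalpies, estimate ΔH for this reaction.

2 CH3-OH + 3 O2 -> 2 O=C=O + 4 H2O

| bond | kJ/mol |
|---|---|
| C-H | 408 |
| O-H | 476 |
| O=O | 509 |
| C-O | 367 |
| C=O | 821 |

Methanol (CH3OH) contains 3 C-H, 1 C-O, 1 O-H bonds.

Bonds broken (reactants):
  C-H: 6 × 408 = 2448
  C-O: 2 × 367 = 734
  O-H: 2 × 476 = 952
  O=O: 3 × 509 = 1527
  Σ(broken) = 5661 kJ
Bonds formed (products):
  C=O: 4 × 821 = 3284
  O-H: 8 × 476 = 3808
  Σ(formed) = 7092 kJ
ΔH = Σ(broken) − Σ(formed) = 5661 − 7092 = −1431 kJ

ΔH ≈ −1431 kJ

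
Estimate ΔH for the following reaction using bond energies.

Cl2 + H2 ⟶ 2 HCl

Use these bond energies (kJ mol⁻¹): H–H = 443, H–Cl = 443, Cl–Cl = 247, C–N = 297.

Bonds broken (reactants):
  Cl–Cl: 1 × 247 = 247
  H–H: 1 × 443 = 443
  Σ(broken) = 690 kJ
Bonds formed (products):
  H–Cl: 2 × 443 = 886
  Σ(formed) = 886 kJ
ΔH = Σ(broken) − Σ(formed) = 690 − 886 = −196 kJ

ΔH ≈ −196 kJ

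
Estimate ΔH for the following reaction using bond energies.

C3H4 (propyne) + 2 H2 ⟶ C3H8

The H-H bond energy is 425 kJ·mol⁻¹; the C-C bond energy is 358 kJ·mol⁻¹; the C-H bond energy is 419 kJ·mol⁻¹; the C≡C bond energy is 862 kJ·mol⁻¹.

Bonds broken (reactants):
  C≡C: 1 × 862 = 862
  C-C: 1 × 358 = 358
  C-H: 4 × 419 = 1676
  H-H: 2 × 425 = 850
  Σ(broken) = 3746 kJ
Bonds formed (products):
  C-C: 2 × 358 = 716
  C-H: 8 × 419 = 3352
  Σ(formed) = 4068 kJ
ΔH = Σ(broken) − Σ(formed) = 3746 − 4068 = −322 kJ

ΔH ≈ −322 kJ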